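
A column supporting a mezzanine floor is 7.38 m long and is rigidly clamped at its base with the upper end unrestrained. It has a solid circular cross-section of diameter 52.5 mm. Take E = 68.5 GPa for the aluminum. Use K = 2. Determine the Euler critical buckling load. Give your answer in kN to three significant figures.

P_cr ≈ 1.16 kN

I = πd⁴/64 = π×52.5⁴/64 = 3.729×10^5 mm⁴
I = 3.729×10^5 mm⁴ = 3.729×10^-7 m⁴
Effective length L_e = K·L = 2 × 7.38 = 14.76 m
P_cr = π²EI / L_e² = π² × 68.5×10⁹ × 3.729×10^-7 / 14.76² = 1.157×10^3 N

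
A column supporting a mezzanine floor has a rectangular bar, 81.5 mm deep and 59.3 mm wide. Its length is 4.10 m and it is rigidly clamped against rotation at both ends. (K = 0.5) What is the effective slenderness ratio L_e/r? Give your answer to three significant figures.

λ ≈ 120

Buckling occurs about the weak axis: I_min = h·b³/12 with b = 59.3 mm (the shorter side).
I_min = 81.5×59.3³/12 = 1.416×10^6 mm⁴
A = 4.833×10^3 mm²;  r_min = √(I/A) = √(1.416×10^6/4.833×10^3) = 17.12 mm
L_e = K·L = 0.5 × 4.10 m = 2.050 m = 2050.0 mm
λ = L_e / r_min = 2050.0 / 17.12 = 120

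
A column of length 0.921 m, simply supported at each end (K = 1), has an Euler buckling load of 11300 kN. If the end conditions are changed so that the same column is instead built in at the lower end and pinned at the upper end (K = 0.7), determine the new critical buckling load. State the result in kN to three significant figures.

P_cr ≈ 23100 kN

P_cr ∝ 1/K², so P_cr,new = P_cr,old × (K_old/K_new)² = 11300 × (1/0.7)²
= 11300 × 2.041 = 23100 kN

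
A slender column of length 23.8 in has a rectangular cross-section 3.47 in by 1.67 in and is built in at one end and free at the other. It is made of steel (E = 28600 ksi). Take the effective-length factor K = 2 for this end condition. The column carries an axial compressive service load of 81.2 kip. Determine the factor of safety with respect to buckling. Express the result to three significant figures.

n ≈ 2.07

Buckling occurs about the weak axis: I_min = h·b³/12 with b = 1.67 in (the shorter side).
I_min = 3.47×1.67³/12 = 1.347 in⁴
Effective length L_e = K·L = 2 × 23.8 = 47.60 in
P_cr = π²EI / L_e² = π² × 28600×10³ × 1.347 / 47.60² = 1.678×10^5 lb
Factor of safety n = P_cr / P = 167.78 / 81.2 = 2.07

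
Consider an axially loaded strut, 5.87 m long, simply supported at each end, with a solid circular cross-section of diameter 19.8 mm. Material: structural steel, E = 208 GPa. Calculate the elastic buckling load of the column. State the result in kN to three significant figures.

P_cr ≈ 0.449 kN

I = πd⁴/64 = π×19.8⁴/64 = 7.545×10^3 mm⁴
I = 7.545×10^3 mm⁴ = 7.545×10^-9 m⁴
Effective length L_e = K·L = 1 × 5.87 = 5.870 m
P_cr = π²EI / L_e² = π² × 208×10⁹ × 7.545×10^-9 / 5.870² = 449.5 N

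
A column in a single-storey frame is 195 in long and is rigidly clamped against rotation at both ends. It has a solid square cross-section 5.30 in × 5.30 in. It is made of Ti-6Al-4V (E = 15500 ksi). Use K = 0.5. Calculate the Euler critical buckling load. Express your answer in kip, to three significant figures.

I = a⁴/12 = 5.30⁴/12 = 65.75 in⁴
Effective length L_e = K·L = 0.5 × 195 = 97.50 in
P_cr = π²EI / L_e² = π² × 15500×10³ × 65.75 / 97.50² = 1.058×10^6 lb

P_cr ≈ 1060 kip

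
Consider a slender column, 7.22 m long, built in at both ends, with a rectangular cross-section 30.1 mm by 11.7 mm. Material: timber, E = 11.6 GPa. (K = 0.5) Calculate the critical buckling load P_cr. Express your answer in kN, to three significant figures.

P_cr ≈ 0.0353 kN

Buckling occurs about the weak axis: I_min = h·b³/12 with b = 11.7 mm (the shorter side).
I_min = 30.1×11.7³/12 = 4.017×10^3 mm⁴
I = 4.017×10^3 mm⁴ = 4.017×10^-9 m⁴
Effective length L_e = K·L = 0.5 × 7.22 = 3.610 m
P_cr = π²EI / L_e² = π² × 11.6×10⁹ × 4.017×10^-9 / 3.610² = 35.29 N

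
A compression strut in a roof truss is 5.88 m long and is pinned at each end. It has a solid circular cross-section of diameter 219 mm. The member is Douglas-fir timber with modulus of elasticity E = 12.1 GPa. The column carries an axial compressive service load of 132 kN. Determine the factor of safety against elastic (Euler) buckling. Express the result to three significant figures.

n ≈ 2.95

I = πd⁴/64 = π×219⁴/64 = 1.129×10^8 mm⁴
I = 1.129×10^8 mm⁴ = 1.129×10^-4 m⁴
Effective length L_e = K·L = 1 × 5.88 = 5.880 m
P_cr = π²EI / L_e² = π² × 12.1×10⁹ × 1.129×10^-4 / 5.880² = 3.900×10^5 N
Factor of safety n = P_cr / P = 390.01 / 132 = 2.95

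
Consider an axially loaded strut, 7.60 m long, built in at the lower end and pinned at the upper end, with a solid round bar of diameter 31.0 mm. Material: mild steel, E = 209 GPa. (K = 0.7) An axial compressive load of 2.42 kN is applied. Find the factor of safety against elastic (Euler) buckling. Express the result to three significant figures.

n ≈ 1.37

I = πd⁴/64 = π×31.0⁴/64 = 4.533×10^4 mm⁴
I = 4.533×10^4 mm⁴ = 4.533×10^-8 m⁴
Effective length L_e = K·L = 0.7 × 7.60 = 5.320 m
P_cr = π²EI / L_e² = π² × 209×10⁹ × 4.533×10^-8 / 5.320² = 3.304×10^3 N
Factor of safety n = P_cr / P = 3.3040 / 2.42 = 1.37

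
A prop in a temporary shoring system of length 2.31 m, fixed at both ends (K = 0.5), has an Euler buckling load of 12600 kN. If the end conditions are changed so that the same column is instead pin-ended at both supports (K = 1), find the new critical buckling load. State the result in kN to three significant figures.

P_cr ≈ 3150 kN

P_cr ∝ 1/K², so P_cr,new = P_cr,old × (K_old/K_new)² = 12600 × (0.5/1)²
= 12600 × 0.2500 = 3150 kN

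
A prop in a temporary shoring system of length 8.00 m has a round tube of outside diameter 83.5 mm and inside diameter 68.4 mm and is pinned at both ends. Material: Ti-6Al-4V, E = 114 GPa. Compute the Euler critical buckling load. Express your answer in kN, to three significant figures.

P_cr ≈ 23.1 kN

d_o = 83.5 mm, d_i = 68.4 mm
I = π(d_o⁴ − d_i⁴)/64 = π(83.5⁴ − 68.40⁴)/64 = 1.312×10^6 mm⁴
I = 1.312×10^6 mm⁴ = 1.312×10^-6 m⁴
Effective length L_e = K·L = 1 × 8.00 = 8.000 m
P_cr = π²EI / L_e² = π² × 114×10⁹ × 1.312×10^-6 / 8.000² = 2.306×10^4 N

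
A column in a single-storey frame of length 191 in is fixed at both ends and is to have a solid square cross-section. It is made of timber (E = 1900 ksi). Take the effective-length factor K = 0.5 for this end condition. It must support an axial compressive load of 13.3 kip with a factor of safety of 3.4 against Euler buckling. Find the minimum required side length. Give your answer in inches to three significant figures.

Required P_cr = n·P = 3.4 × 13.3 = 45.22 kip
L_e = K·L = 0.5 × 191 = 95.50 in
Required I = P_cr·L_e²/(π²E) = 4.522×10^4 × 95.50² / (π² × 1.90×10^6) = 21.99 in⁴
Solid square: I = a⁴/12  ⇒  a = (12I)^(1/4) = (12×21.99)^(1/4) = 4.03 in

a ≈ 4.03 in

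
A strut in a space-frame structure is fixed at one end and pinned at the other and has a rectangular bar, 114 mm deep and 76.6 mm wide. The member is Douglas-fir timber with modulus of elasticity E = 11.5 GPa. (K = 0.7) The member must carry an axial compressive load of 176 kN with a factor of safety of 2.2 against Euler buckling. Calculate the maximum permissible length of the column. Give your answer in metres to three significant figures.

L_max ≈ 1.60 m

Buckling occurs about the weak axis: I_min = h·b³/12 with b = 76.6 mm (the shorter side).
I_min = 114×76.6³/12 = 4.270×10^6 mm⁴
I = 4.270×10^-6 m⁴
Required critical load P_cr = n·P = 2.2 × 176 = 387.2 kN = 3.872×10^5 N
From P_cr = π²EI/(K·L)²:  L = (1/K)·√(π²EI/P_cr) = (1/0.7)·√(π²×1.15×10^10×4.270×10^-6/3.872×10^5)
L = 1.60 m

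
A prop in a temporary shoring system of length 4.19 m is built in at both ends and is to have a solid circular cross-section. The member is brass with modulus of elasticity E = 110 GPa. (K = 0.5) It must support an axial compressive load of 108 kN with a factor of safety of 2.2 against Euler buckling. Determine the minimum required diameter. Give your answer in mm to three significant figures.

Required P_cr = n·P = 2.2 × 108 = 237.6 kN
L_e = K·L = 0.5 × 4.19 = 2.095 m
Required I = P_cr·L_e²/(π²E) = 2.376×10^5 × 2.095² / (π² × 1.10×10^11) = 9.606×10^-7 m⁴
I_req = 9.606×10^5 mm⁴
Solid circle: I = πd⁴/64  ⇒  d = (64I/π)^(1/4) = (64×9.606×10^5/π)^(1/4) = 66.5 mm

d ≈ 66.5 mm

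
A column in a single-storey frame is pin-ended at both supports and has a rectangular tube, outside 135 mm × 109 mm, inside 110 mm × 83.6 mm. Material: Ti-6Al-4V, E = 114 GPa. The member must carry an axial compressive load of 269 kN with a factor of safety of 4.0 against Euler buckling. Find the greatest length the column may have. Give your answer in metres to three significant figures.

L_max ≈ 3.10 m

Weak-axis I_min = (h_o·b_o³ − h_i·b_i³)/12 with b_o = 109, b_i = 83.60 mm (shorter outer/inner sides).
I_min = (135×109³ − 110.0×83.60³)/12 = 9.213×10^6 mm⁴
I = 9.213×10^-6 m⁴
Required critical load P_cr = n·P = 4.0 × 269 = 1076 kN = 1.076×10^6 N
From P_cr = π²EI/(K·L)²:  L = (1/K)·√(π²EI/P_cr) = (1/1)·√(π²×1.14×10^11×9.213×10^-6/1.076×10^6)
L = 3.10 m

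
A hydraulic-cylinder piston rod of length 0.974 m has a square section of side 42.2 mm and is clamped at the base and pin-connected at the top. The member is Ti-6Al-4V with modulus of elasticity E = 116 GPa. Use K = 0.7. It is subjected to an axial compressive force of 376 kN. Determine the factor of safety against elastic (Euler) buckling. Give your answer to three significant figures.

I = a⁴/12 = 42.2⁴/12 = 2.643×10^5 mm⁴
I = 2.643×10^5 mm⁴ = 2.643×10^-7 m⁴
Effective length L_e = K·L = 0.7 × 0.974 = 0.6818 m
P_cr = π²EI / L_e² = π² × 116×10⁹ × 2.643×10^-7 / 0.6818² = 6.509×10^5 N
Factor of safety n = P_cr / P = 650.90 / 376 = 1.73

n ≈ 1.73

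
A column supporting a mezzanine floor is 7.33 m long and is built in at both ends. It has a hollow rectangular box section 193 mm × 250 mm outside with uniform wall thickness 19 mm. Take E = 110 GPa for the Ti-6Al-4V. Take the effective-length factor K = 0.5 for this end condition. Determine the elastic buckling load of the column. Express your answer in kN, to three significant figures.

P_cr ≈ 6790 kN

Inner dimensions: h_i = 250 − 2×19 = 212.0 mm, b_i = 193 − 2×19 = 155.0 mm
Weak-axis I_min = (h_o·b_o³ − h_i·b_i³)/12 with b_o = 193, b_i = 155.0 mm (shorter outer/inner sides).
I_min = (250×193³ − 212.0×155.0³)/12 = 8.398×10^7 mm⁴
I = 8.398×10^7 mm⁴ = 8.398×10^-5 m⁴
Effective length L_e = K·L = 0.5 × 7.33 = 3.665 m
P_cr = π²EI / L_e² = π² × 110×10⁹ × 8.398×10^-5 / 3.665² = 6.788×10^6 N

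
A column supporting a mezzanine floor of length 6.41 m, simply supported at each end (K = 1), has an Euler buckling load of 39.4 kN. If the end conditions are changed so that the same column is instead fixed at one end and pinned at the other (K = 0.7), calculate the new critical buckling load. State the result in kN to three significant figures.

P_cr ≈ 80.4 kN

P_cr ∝ 1/K², so P_cr,new = P_cr,old × (K_old/K_new)² = 39.4 × (1/0.7)²
= 39.4 × 2.041 = 80.4 kN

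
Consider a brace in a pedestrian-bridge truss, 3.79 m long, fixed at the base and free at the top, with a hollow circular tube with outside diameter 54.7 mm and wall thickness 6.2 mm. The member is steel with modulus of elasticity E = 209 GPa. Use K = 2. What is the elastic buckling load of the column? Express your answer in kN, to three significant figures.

Inner diameter d_i = 54.7 − 2×6.2 = 42.30 mm
I = π(d_o⁴ − d_i⁴)/64 = π(54.7⁴ − 42.30⁴)/64 = 2.823×10^5 mm⁴
I = 2.823×10^5 mm⁴ = 2.823×10^-7 m⁴
Effective length L_e = K·L = 2 × 3.79 = 7.580 m
P_cr = π²EI / L_e² = π² × 209×10⁹ × 2.823×10^-7 / 7.580² = 1.014×10^4 N

P_cr ≈ 10.1 kN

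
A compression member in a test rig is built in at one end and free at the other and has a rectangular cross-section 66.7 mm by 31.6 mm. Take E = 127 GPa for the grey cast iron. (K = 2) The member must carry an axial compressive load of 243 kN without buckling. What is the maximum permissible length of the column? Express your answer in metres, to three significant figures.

Buckling occurs about the weak axis: I_min = h·b³/12 with b = 31.6 mm (the shorter side).
I_min = 66.7×31.6³/12 = 1.754×10^5 mm⁴
I = 1.754×10^-7 m⁴
At the buckling limit P_cr = P = 2.430×10^5 N
From P_cr = π²EI/(K·L)²:  L = (1/K)·√(π²EI/P_cr) = (1/2)·√(π²×1.27×10^11×1.754×10^-7/2.430×10^5)
L = 0.476 m

L_max ≈ 0.476 m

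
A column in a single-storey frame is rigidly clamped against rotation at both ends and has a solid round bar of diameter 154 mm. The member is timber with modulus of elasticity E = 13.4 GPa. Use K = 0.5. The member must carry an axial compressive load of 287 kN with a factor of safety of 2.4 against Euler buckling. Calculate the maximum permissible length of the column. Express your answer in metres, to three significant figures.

L_max ≈ 4.60 m

I = πd⁴/64 = π×154⁴/64 = 2.761×10^7 mm⁴
I = 2.761×10^-5 m⁴
Required critical load P_cr = n·P = 2.4 × 287 = 688.8 kN = 6.888×10^5 N
From P_cr = π²EI/(K·L)²:  L = (1/K)·√(π²EI/P_cr) = (1/0.5)·√(π²×1.34×10^10×2.761×10^-5/6.888×10^5)
L = 4.60 m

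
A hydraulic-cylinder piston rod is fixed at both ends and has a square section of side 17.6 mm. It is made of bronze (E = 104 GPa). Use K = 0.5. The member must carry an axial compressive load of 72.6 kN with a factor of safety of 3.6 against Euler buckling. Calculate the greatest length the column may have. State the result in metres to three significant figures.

I = a⁴/12 = 17.6⁴/12 = 7.996×10^3 mm⁴
I = 7.996×10^-9 m⁴
Required critical load P_cr = n·P = 3.6 × 72.6 = 261.4 kN = 2.614×10^5 N
From P_cr = π²EI/(K·L)²:  L = (1/K)·√(π²EI/P_cr) = (1/0.5)·√(π²×1.04×10^11×7.996×10^-9/2.614×10^5)
L = 0.354 m

L_max ≈ 0.354 m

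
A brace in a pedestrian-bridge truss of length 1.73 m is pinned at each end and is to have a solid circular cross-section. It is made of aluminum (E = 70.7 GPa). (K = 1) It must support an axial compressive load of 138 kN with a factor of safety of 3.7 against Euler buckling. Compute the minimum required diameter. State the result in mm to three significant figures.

d ≈ 81.7 mm

Required P_cr = n·P = 3.7 × 138 = 510.6 kN
L_e = K·L = 1 × 1.73 = 1.730 m
Required I = P_cr·L_e²/(π²E) = 5.106×10^5 × 1.730² / (π² × 7.07×10^10) = 2.190×10^-6 m⁴
I_req = 2.190×10^6 mm⁴
Solid circle: I = πd⁴/64  ⇒  d = (64I/π)^(1/4) = (64×2.190×10^6/π)^(1/4) = 81.7 mm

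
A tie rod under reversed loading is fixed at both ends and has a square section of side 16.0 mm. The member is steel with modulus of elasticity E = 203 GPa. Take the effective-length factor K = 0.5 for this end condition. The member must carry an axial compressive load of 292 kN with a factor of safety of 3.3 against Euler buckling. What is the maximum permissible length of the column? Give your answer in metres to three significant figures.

I = a⁴/12 = 16.0⁴/12 = 5.461×10^3 mm⁴
I = 5.461×10^-9 m⁴
Required critical load P_cr = n·P = 3.3 × 292 = 963.6 kN = 9.636×10^5 N
From P_cr = π²EI/(K·L)²:  L = (1/K)·√(π²EI/P_cr) = (1/0.5)·√(π²×2.03×10^11×5.461×10^-9/9.636×10^5)
L = 0.213 m

L_max ≈ 0.213 m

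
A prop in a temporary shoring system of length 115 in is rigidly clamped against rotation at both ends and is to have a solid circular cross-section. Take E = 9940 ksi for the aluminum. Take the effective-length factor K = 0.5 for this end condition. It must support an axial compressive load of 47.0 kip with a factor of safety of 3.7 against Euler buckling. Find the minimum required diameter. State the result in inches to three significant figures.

Required P_cr = n·P = 3.7 × 47.0 = 173.9 kip
L_e = K·L = 0.5 × 115 = 57.50 in
Required I = P_cr·L_e²/(π²E) = 1.739×10^5 × 57.50² / (π² × 9.94×10^6) = 5.861 in⁴
Solid circle: I = πd⁴/64  ⇒  d = (64I/π)^(1/4) = (64×5.861/π)^(1/4) = 3.31 in

d ≈ 3.31 in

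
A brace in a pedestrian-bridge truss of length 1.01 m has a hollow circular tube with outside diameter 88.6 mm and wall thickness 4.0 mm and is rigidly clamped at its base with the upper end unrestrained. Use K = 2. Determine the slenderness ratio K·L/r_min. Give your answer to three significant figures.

Inner diameter d_i = 88.6 − 2×4.0 = 80.60 mm
I = π(d_o⁴ − d_i⁴)/64 = π(88.6⁴ − 80.60⁴)/64 = 9.532×10^5 mm⁴
A = 1.063×10^3 mm²;  r_min = √(I/A) = √(9.532×10^5/1.063×10^3) = 29.94 mm
L_e = K·L = 2 × 1.01 m = 2.020 m = 2020.0 mm
λ = L_e / r_min = 2020.0 / 29.94 = 67.5

λ ≈ 67.5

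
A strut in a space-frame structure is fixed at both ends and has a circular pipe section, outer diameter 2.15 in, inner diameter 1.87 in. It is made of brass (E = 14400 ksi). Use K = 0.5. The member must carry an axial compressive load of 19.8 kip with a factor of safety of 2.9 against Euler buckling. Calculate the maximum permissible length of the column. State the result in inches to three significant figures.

L_max ≈ 66.6 in

d_o = 2.15 in, d_i = 1.87 in
I = π(d_o⁴ − d_i⁴)/64 = π(2.15⁴ − 1.870⁴)/64 = 0.4486 in⁴
Required critical load P_cr = n·P = 2.9 × 19.8 = 57.42 kip = 5.742×10^4 lb
From P_cr = π²EI/(K·L)²:  L = (1/K)·√(π²EI/P_cr) = (1/0.5)·√(π²×1.44×10^7×0.4486/5.742×10^4)
L = 66.6 in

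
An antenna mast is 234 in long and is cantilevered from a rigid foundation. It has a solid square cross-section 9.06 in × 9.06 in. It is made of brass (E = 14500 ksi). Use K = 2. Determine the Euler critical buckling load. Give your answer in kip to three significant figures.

I = a⁴/12 = 9.06⁴/12 = 561.5 in⁴
Effective length L_e = K·L = 2 × 234 = 468.0 in
P_cr = π²EI / L_e² = π² × 14500×10³ × 561.5 / 468.0² = 3.669×10^5 lb

P_cr ≈ 367 kip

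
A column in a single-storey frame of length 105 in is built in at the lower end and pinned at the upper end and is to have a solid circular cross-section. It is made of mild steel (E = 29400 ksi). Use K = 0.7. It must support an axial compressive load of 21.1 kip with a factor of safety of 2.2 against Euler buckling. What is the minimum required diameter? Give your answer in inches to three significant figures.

Required P_cr = n·P = 2.2 × 21.1 = 46.42 kip
L_e = K·L = 0.7 × 105 = 73.50 in
Required I = P_cr·L_e²/(π²E) = 4.642×10^4 × 73.50² / (π² × 2.94×10^7) = 0.8642 in⁴
Solid circle: I = πd⁴/64  ⇒  d = (64I/π)^(1/4) = (64×0.8642/π)^(1/4) = 2.05 in

d ≈ 2.05 in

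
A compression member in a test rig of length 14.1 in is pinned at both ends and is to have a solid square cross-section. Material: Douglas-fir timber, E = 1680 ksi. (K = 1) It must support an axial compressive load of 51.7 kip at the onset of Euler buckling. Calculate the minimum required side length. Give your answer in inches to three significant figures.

L_e = K·L = 1 × 14.1 = 14.10 in
Required I = P_cr·L_e²/(π²E) = 5.170×10^4 × 14.10² / (π² × 1.68×10^6) = 0.6199 in⁴
Solid square: I = a⁴/12  ⇒  a = (12I)^(1/4) = (12×0.6199)^(1/4) = 1.65 in

a ≈ 1.65 in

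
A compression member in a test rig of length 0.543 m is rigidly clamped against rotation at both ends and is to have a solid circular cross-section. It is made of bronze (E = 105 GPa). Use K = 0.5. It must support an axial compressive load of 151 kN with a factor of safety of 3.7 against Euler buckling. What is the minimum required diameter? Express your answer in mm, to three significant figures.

d ≈ 30.0 mm

Required P_cr = n·P = 3.7 × 151 = 558.7 kN
L_e = K·L = 0.5 × 0.543 = 0.2715 m
Required I = P_cr·L_e²/(π²E) = 5.587×10^5 × 0.2715² / (π² × 1.05×10^11) = 3.974×10^-8 m⁴
I_req = 3.974×10^4 mm⁴
Solid circle: I = πd⁴/64  ⇒  d = (64I/π)^(1/4) = (64×3.974×10^4/π)^(1/4) = 30.0 mm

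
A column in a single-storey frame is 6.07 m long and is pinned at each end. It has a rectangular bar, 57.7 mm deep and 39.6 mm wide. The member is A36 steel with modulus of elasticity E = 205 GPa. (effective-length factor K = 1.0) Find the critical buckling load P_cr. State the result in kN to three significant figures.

P_cr ≈ 16.4 kN

Buckling occurs about the weak axis: I_min = h·b³/12 with b = 39.6 mm (the shorter side).
I_min = 57.7×39.6³/12 = 2.986×10^5 mm⁴
I = 2.986×10^5 mm⁴ = 2.986×10^-7 m⁴
Effective length L_e = K·L = 1 × 6.07 = 6.070 m
P_cr = π²EI / L_e² = π² × 205×10⁹ × 2.986×10^-7 / 6.070² = 1.640×10^4 N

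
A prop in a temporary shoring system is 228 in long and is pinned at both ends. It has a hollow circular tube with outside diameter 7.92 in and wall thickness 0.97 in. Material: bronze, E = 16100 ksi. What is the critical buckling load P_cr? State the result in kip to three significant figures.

P_cr ≈ 398 kip

Inner diameter d_i = 7.92 − 2×0.97 = 5.980 in
I = π(d_o⁴ − d_i⁴)/64 = π(7.92⁴ − 5.980⁴)/64 = 130.4 in⁴
Effective length L_e = K·L = 1 × 228 = 228.0 in
P_cr = π²EI / L_e² = π² × 16100×10³ × 130.4 / 228.0² = 3.985×10^5 lb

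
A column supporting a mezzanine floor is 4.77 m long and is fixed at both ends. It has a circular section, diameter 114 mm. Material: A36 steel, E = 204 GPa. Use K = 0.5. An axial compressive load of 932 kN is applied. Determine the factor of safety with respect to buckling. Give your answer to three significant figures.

I = πd⁴/64 = π×114⁴/64 = 8.291×10^6 mm⁴
I = 8.291×10^6 mm⁴ = 8.291×10^-6 m⁴
Effective length L_e = K·L = 0.5 × 4.77 = 2.385 m
P_cr = π²EI / L_e² = π² × 204×10⁹ × 8.291×10^-6 / 2.385² = 2.935×10^6 N
Factor of safety n = P_cr / P = 2934.6 / 932 = 3.15

n ≈ 3.15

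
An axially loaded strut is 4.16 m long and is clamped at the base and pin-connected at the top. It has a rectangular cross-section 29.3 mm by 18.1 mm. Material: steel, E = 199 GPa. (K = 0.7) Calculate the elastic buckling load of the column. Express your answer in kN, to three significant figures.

Buckling occurs about the weak axis: I_min = h·b³/12 with b = 18.1 mm (the shorter side).
I_min = 29.3×18.1³/12 = 1.448×10^4 mm⁴
I = 1.448×10^4 mm⁴ = 1.448×10^-8 m⁴
Effective length L_e = K·L = 0.7 × 4.16 = 2.912 m
P_cr = π²EI / L_e² = π² × 199×10⁹ × 1.448×10^-8 / 2.912² = 3.353×10^3 N

P_cr ≈ 3.35 kN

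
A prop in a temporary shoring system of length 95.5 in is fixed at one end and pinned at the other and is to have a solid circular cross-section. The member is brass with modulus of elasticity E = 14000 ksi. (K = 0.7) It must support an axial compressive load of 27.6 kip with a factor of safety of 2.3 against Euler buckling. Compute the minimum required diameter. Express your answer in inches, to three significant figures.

Required P_cr = n·P = 2.3 × 27.6 = 63.48 kip
L_e = K·L = 0.7 × 95.5 = 66.85 in
Required I = P_cr·L_e²/(π²E) = 6.348×10^4 × 66.85² / (π² × 1.40×10^7) = 2.053 in⁴
Solid circle: I = πd⁴/64  ⇒  d = (64I/π)^(1/4) = (64×2.053/π)^(1/4) = 2.54 in

d ≈ 2.54 in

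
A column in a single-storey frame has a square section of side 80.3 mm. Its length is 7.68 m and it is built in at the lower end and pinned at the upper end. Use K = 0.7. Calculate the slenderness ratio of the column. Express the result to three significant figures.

λ ≈ 232

For a square r = a/√12 = 80.3/√12 = 23.18 mm
L_e = K·L = 0.7 × 7.68 m = 5.376 m = 5376.0 mm
λ = L_e / r_min = 5376.0 / 23.18 = 232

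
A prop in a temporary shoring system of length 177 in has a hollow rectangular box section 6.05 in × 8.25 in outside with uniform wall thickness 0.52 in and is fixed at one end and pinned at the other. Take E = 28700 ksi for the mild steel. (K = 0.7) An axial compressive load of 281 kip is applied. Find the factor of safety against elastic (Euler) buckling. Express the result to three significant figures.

n ≈ 5.04

Inner dimensions: h_i = 8.25 − 2×0.52 = 7.210 in, b_i = 6.05 − 2×0.52 = 5.010 in
Weak-axis I_min = (h_o·b_o³ − h_i·b_i³)/12 with b_o = 6.05, b_i = 5.010 in (shorter outer/inner sides).
I_min = (8.25×6.05³ − 7.210×5.010³)/12 = 76.69 in⁴
Effective length L_e = K·L = 0.7 × 177 = 123.9 in
P_cr = π²EI / L_e² = π² × 28700×10³ × 76.69 / 123.9² = 1.415×10^6 lb
Factor of safety n = P_cr / P = 1415.0 / 281 = 5.04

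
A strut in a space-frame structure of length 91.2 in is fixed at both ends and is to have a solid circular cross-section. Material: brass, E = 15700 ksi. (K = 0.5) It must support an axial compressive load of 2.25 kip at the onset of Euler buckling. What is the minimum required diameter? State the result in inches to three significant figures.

L_e = K·L = 0.5 × 91.2 = 45.60 in
Required I = P_cr·L_e²/(π²E) = 2.250×10^3 × 45.60² / (π² × 1.57×10^7) = 3.019×10^-2 in⁴
Solid circle: I = πd⁴/64  ⇒  d = (64I/π)^(1/4) = (64×3.019×10^-2/π)^(1/4) = 0.886 in

d ≈ 0.886 in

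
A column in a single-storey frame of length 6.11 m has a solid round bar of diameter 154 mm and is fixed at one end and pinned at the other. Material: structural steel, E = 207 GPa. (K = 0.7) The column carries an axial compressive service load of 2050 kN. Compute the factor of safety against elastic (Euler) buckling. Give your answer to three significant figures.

I = πd⁴/64 = π×154⁴/64 = 2.761×10^7 mm⁴
I = 2.761×10^7 mm⁴ = 2.761×10^-5 m⁴
Effective length L_e = K·L = 0.7 × 6.11 = 4.277 m
P_cr = π²EI / L_e² = π² × 207×10⁹ × 2.761×10^-5 / 4.277² = 3.084×10^6 N
Factor of safety n = P_cr / P = 3083.5 / 2050 = 1.50

n ≈ 1.50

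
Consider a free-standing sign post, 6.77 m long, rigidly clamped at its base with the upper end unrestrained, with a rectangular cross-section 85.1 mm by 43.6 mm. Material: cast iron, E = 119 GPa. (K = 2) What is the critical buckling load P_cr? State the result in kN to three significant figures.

P_cr ≈ 3.77 kN

Buckling occurs about the weak axis: I_min = h·b³/12 with b = 43.6 mm (the shorter side).
I_min = 85.1×43.6³/12 = 5.878×10^5 mm⁴
I = 5.878×10^5 mm⁴ = 5.878×10^-7 m⁴
Effective length L_e = K·L = 2 × 6.77 = 13.54 m
P_cr = π²EI / L_e² = π² × 119×10⁹ × 5.878×10^-7 / 13.54² = 3.765×10^3 N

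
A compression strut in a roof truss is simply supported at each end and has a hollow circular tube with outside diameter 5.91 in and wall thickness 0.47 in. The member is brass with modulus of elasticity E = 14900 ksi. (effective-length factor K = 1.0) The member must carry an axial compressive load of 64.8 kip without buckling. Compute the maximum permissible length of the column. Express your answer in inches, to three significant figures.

L_max ≈ 261 in

Inner diameter d_i = 5.91 − 2×0.47 = 4.970 in
I = π(d_o⁴ − d_i⁴)/64 = π(5.91⁴ − 4.970⁴)/64 = 29.94 in⁴
At the buckling limit P_cr = P = 6.480×10^4 lb
From P_cr = π²EI/(K·L)²:  L = (1/K)·√(π²EI/P_cr) = (1/1)·√(π²×1.49×10^7×29.94/6.480×10^4)
L = 261 in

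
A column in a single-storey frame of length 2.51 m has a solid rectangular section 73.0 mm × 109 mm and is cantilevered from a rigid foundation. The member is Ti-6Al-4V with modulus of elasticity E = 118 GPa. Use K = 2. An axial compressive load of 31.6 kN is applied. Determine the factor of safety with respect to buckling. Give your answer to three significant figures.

Buckling occurs about the weak axis: I_min = h·b³/12 with b = 73.0 mm (the shorter side).
I_min = 109×73.0³/12 = 3.534×10^6 mm⁴
I = 3.534×10^6 mm⁴ = 3.534×10^-6 m⁴
Effective length L_e = K·L = 2 × 2.51 = 5.020 m
P_cr = π²EI / L_e² = π² × 118×10⁹ × 3.534×10^-6 / 5.020² = 1.633×10^5 N
Factor of safety n = P_cr / P = 163.30 / 31.6 = 5.17

n ≈ 5.17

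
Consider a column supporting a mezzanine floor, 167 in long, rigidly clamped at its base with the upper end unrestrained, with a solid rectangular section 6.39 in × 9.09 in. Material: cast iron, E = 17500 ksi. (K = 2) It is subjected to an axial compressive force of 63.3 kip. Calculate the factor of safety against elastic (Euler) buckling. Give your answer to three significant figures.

n ≈ 4.83

Buckling occurs about the weak axis: I_min = h·b³/12 with b = 6.39 in (the shorter side).
I_min = 9.09×6.39³/12 = 197.6 in⁴
Effective length L_e = K·L = 2 × 167 = 334.0 in
P_cr = π²EI / L_e² = π² × 17500×10³ × 197.6 / 334.0² = 3.060×10^5 lb
Factor of safety n = P_cr / P = 306.01 / 63.3 = 4.83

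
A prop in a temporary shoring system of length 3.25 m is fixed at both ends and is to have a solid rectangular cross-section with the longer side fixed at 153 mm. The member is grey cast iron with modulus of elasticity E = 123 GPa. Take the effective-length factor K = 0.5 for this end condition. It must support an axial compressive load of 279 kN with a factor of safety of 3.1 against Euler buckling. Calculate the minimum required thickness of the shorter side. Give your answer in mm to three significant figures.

b ≈ 52.8 mm

Required P_cr = n·P = 3.1 × 279 = 864.9 kN
L_e = K·L = 0.5 × 3.25 = 1.625 m
Required I = P_cr·L_e²/(π²E) = 8.649×10^5 × 1.625² / (π² × 1.23×10^11) = 1.881×10^-6 m⁴
I_req = 1.881×10^6 mm⁴
Rectangle, weak axis: I_min = h·b³/12 with h = 153 mm fixed  ⇒  b = (12I/h)^(1/3) = 52.8 mm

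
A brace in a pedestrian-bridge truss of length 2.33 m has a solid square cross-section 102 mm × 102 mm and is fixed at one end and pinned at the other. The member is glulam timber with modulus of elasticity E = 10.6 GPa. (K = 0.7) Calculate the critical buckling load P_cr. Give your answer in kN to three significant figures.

I = a⁴/12 = 102⁴/12 = 9.020×10^6 mm⁴
I = 9.020×10^6 mm⁴ = 9.020×10^-6 m⁴
Effective length L_e = K·L = 0.7 × 2.33 = 1.631 m
P_cr = π²EI / L_e² = π² × 10.6×10⁹ × 9.020×10^-6 / 1.631² = 3.547×10^5 N

P_cr ≈ 355 kN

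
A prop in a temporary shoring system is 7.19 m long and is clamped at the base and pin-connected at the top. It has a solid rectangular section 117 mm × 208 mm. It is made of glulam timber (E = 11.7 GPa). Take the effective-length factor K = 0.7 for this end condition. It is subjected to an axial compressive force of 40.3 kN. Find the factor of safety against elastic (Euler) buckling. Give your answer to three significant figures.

Buckling occurs about the weak axis: I_min = h·b³/12 with b = 117 mm (the shorter side).
I_min = 208×117³/12 = 2.776×10^7 mm⁴
I = 2.776×10^7 mm⁴ = 2.776×10^-5 m⁴
Effective length L_e = K·L = 0.7 × 7.19 = 5.033 m
P_cr = π²EI / L_e² = π² × 11.7×10⁹ × 2.776×10^-5 / 5.033² = 1.266×10^5 N
Factor of safety n = P_cr / P = 126.55 / 40.3 = 3.14

n ≈ 3.14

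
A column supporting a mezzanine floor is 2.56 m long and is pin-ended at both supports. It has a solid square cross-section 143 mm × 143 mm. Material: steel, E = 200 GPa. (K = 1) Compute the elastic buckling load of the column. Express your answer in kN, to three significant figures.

I = a⁴/12 = 143⁴/12 = 3.485×10^7 mm⁴
I = 3.485×10^7 mm⁴ = 3.485×10^-5 m⁴
Effective length L_e = K·L = 1 × 2.56 = 2.560 m
P_cr = π²EI / L_e² = π² × 200×10⁹ × 3.485×10^-5 / 2.560² = 1.050×10^7 N

P_cr ≈ 10500 kN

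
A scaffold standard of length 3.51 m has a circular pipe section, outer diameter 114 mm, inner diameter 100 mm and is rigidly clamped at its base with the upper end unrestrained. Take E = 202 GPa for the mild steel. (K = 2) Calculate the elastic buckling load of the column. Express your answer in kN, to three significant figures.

d_o = 114 mm, d_i = 100 mm
I = π(d_o⁴ − d_i⁴)/64 = π(114⁴ − 100.0⁴)/64 = 3.382×10^6 mm⁴
I = 3.382×10^6 mm⁴ = 3.382×10^-6 m⁴
Effective length L_e = K·L = 2 × 3.51 = 7.020 m
P_cr = π²EI / L_e² = π² × 202×10⁹ × 3.382×10^-6 / 7.020² = 1.368×10^5 N

P_cr ≈ 137 kN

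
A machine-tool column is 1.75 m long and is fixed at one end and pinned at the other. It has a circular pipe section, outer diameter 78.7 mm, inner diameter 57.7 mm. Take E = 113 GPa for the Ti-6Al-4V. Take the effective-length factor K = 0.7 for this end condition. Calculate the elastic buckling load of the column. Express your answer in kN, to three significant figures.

d_o = 78.7 mm, d_i = 57.7 mm
I = π(d_o⁴ − d_i⁴)/64 = π(78.7⁴ − 57.70⁴)/64 = 1.339×10^6 mm⁴
I = 1.339×10^6 mm⁴ = 1.339×10^-6 m⁴
Effective length L_e = K·L = 0.7 × 1.75 = 1.225 m
P_cr = π²EI / L_e² = π² × 113×10⁹ × 1.339×10^-6 / 1.225² = 9.951×10^5 N

P_cr ≈ 995 kN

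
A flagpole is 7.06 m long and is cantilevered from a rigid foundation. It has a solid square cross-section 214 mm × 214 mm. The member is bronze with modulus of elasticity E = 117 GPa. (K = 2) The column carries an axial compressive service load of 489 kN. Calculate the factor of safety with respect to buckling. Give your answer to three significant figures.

I = a⁴/12 = 214⁴/12 = 1.748×10^8 mm⁴
I = 1.748×10^8 mm⁴ = 1.748×10^-4 m⁴
Effective length L_e = K·L = 2 × 7.06 = 14.12 m
P_cr = π²EI / L_e² = π² × 117×10⁹ × 1.748×10^-4 / 14.12² = 1.012×10^6 N
Factor of safety n = P_cr / P = 1012.3 / 489 = 2.07

n ≈ 2.07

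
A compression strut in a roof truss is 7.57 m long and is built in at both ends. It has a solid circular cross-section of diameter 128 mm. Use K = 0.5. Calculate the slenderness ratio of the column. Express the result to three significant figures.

λ ≈ 118

For a solid circle r = d/4 = 128/4 = 32.00 mm
L_e = K·L = 0.5 × 7.57 m = 3.785 m = 3785.0 mm
λ = L_e / r_min = 3785.0 / 32.00 = 118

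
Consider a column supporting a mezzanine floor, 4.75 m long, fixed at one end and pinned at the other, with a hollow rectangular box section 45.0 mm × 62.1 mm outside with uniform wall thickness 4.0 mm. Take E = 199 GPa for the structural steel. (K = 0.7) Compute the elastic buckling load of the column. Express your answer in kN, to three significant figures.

Inner dimensions: h_i = 62.1 − 2×4.0 = 54.10 mm, b_i = 45.0 − 2×4.0 = 37.00 mm
Weak-axis I_min = (h_o·b_o³ − h_i·b_i³)/12 with b_o = 45.0, b_i = 37.00 mm (shorter outer/inner sides).
I_min = (62.1×45.0³ − 54.10×37.00³)/12 = 2.432×10^5 mm⁴
I = 2.432×10^5 mm⁴ = 2.432×10^-7 m⁴
Effective length L_e = K·L = 0.7 × 4.75 = 3.325 m
P_cr = π²EI / L_e² = π² × 199×10⁹ × 2.432×10^-7 / 3.325² = 4.321×10^4 N

P_cr ≈ 43.2 kN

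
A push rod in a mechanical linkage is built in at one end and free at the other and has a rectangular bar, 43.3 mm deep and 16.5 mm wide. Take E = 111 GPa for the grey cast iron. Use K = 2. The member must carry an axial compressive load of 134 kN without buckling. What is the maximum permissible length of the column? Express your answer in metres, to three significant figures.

L_max ≈ 0.182 m

Buckling occurs about the weak axis: I_min = h·b³/12 with b = 16.5 mm (the shorter side).
I_min = 43.3×16.5³/12 = 1.621×10^4 mm⁴
I = 1.621×10^-8 m⁴
At the buckling limit P_cr = P = 1.340×10^5 N
From P_cr = π²EI/(K·L)²:  L = (1/K)·√(π²EI/P_cr) = (1/2)·√(π²×1.11×10^11×1.621×10^-8/1.340×10^5)
L = 0.182 m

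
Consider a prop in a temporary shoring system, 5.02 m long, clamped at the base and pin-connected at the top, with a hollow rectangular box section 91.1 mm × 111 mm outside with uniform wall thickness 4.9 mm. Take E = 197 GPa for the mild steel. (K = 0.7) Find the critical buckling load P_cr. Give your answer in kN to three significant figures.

P_cr ≈ 388 kN

Inner dimensions: h_i = 111 − 2×4.9 = 101.2 mm, b_i = 91.1 − 2×4.9 = 81.30 mm
Weak-axis I_min = (h_o·b_o³ − h_i·b_i³)/12 with b_o = 91.1, b_i = 81.30 mm (shorter outer/inner sides).
I_min = (111×91.1³ − 101.2×81.30³)/12 = 2.462×10^6 mm⁴
I = 2.462×10^6 mm⁴ = 2.462×10^-6 m⁴
Effective length L_e = K·L = 0.7 × 5.02 = 3.514 m
P_cr = π²EI / L_e² = π² × 197×10⁹ × 2.462×10^-6 / 3.514² = 3.876×10^5 N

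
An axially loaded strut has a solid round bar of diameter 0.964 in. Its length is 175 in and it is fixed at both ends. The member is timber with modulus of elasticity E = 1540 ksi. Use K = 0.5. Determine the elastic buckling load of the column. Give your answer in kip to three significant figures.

P_cr ≈ 0.0842 kip

I = πd⁴/64 = π×0.964⁴/64 = 4.239×10^-2 in⁴
Effective length L_e = K·L = 0.5 × 175 = 87.50 in
P_cr = π²EI / L_e² = π² × 1540×10³ × 4.239×10^-2 / 87.50² = 84.16 lb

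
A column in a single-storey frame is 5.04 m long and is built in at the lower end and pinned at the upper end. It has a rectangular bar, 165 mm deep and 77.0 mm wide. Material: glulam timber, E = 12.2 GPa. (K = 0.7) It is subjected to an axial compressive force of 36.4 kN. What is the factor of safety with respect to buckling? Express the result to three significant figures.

n ≈ 1.67

Buckling occurs about the weak axis: I_min = h·b³/12 with b = 77.0 mm (the shorter side).
I_min = 165×77.0³/12 = 6.277×10^6 mm⁴
I = 6.277×10^6 mm⁴ = 6.277×10^-6 m⁴
Effective length L_e = K·L = 0.7 × 5.04 = 3.528 m
P_cr = π²EI / L_e² = π² × 12.2×10⁹ × 6.277×10^-6 / 3.528² = 6.073×10^4 N
Factor of safety n = P_cr / P = 60.726 / 36.4 = 1.67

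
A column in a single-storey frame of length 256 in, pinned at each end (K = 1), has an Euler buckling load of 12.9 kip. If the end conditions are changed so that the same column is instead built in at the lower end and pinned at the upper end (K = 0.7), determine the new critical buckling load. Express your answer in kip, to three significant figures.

P_cr ∝ 1/K², so P_cr,new = P_cr,old × (K_old/K_new)² = 12.9 × (1/0.7)²
= 12.9 × 2.041 = 26.3 kip

P_cr ≈ 26.3 kip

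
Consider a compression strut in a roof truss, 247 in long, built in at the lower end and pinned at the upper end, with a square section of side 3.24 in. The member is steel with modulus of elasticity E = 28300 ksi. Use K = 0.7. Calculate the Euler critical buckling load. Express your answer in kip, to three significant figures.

I = a⁴/12 = 3.24⁴/12 = 9.183 in⁴
Effective length L_e = K·L = 0.7 × 247 = 172.9 in
P_cr = π²EI / L_e² = π² × 28300×10³ × 9.183 / 172.9² = 8.580×10^4 lb

P_cr ≈ 85.8 kip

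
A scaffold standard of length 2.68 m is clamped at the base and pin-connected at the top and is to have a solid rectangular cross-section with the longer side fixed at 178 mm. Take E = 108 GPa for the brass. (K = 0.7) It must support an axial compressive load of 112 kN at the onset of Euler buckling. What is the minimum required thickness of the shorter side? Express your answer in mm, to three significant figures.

L_e = K·L = 0.7 × 2.68 = 1.876 m
Required I = P_cr·L_e²/(π²E) = 1.120×10^5 × 1.876² / (π² × 1.08×10^11) = 3.698×10^-7 m⁴
I_req = 3.698×10^5 mm⁴
Rectangle, weak axis: I_min = h·b³/12 with h = 178 mm fixed  ⇒  b = (12I/h)^(1/3) = 29.2 mm

b ≈ 29.2 mm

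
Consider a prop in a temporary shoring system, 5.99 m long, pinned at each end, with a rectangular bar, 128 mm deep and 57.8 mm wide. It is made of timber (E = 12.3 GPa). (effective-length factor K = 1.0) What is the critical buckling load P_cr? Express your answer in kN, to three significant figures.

Buckling occurs about the weak axis: I_min = h·b³/12 with b = 57.8 mm (the shorter side).
I_min = 128×57.8³/12 = 2.060×10^6 mm⁴
I = 2.060×10^6 mm⁴ = 2.060×10^-6 m⁴
Effective length L_e = K·L = 1 × 5.99 = 5.990 m
P_cr = π²EI / L_e² = π² × 12.3×10⁹ × 2.060×10^-6 / 5.990² = 6.969×10^3 N

P_cr ≈ 6.97 kN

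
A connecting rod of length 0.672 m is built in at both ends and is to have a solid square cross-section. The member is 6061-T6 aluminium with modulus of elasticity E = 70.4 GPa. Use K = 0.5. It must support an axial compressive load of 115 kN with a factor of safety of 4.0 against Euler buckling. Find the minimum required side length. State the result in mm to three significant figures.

a ≈ 30.8 mm

Required P_cr = n·P = 4.0 × 115 = 460.0 kN
L_e = K·L = 0.5 × 0.672 = 0.3360 m
Required I = P_cr·L_e²/(π²E) = 4.600×10^5 × 0.3360² / (π² × 7.04×10^10) = 7.474×10^-8 m⁴
I_req = 7.474×10^4 mm⁴
Solid square: I = a⁴/12  ⇒  a = (12I)^(1/4) = (12×7.474×10^4)^(1/4) = 30.8 mm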